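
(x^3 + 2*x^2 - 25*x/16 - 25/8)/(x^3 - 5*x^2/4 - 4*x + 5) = (x + 5/4)/(x - 2)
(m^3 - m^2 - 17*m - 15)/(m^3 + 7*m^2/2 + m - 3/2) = 2*(m - 5)/(2*m - 1)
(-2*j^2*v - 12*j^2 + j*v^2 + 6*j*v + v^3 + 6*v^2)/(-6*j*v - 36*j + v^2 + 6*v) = (-2*j^2 + j*v + v^2)/(-6*j + v)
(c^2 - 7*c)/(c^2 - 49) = c/(c + 7)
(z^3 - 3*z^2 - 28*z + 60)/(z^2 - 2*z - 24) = (z^2 + 3*z - 10)/(z + 4)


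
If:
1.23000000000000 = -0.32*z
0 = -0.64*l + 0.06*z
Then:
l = -0.36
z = -3.84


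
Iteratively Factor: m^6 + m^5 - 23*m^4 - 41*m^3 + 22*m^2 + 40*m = (m)*(m^5 + m^4 - 23*m^3 - 41*m^2 + 22*m + 40) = m*(m + 1)*(m^4 - 23*m^2 - 18*m + 40) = m*(m - 1)*(m + 1)*(m^3 + m^2 - 22*m - 40) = m*(m - 1)*(m + 1)*(m + 4)*(m^2 - 3*m - 10) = m*(m - 5)*(m - 1)*(m + 1)*(m + 4)*(m + 2)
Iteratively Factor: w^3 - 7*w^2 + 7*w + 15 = (w - 3)*(w^2 - 4*w - 5) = (w - 5)*(w - 3)*(w + 1)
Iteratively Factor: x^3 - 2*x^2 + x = (x - 1)*(x^2 - x) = x*(x - 1)*(x - 1)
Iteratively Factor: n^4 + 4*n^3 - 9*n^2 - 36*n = (n - 3)*(n^3 + 7*n^2 + 12*n) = (n - 3)*(n + 3)*(n^2 + 4*n) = (n - 3)*(n + 3)*(n + 4)*(n)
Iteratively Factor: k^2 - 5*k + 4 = (k - 4)*(k - 1)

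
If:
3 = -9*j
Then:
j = -1/3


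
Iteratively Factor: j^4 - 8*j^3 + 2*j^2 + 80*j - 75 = (j + 3)*(j^3 - 11*j^2 + 35*j - 25) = (j - 5)*(j + 3)*(j^2 - 6*j + 5) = (j - 5)*(j - 1)*(j + 3)*(j - 5)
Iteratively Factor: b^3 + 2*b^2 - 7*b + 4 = (b - 1)*(b^2 + 3*b - 4) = (b - 1)^2*(b + 4)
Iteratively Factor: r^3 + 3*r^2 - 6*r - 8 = (r + 1)*(r^2 + 2*r - 8) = (r - 2)*(r + 1)*(r + 4)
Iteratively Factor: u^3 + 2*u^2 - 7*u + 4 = (u + 4)*(u^2 - 2*u + 1) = (u - 1)*(u + 4)*(u - 1)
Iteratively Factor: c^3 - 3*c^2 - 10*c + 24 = (c + 3)*(c^2 - 6*c + 8) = (c - 4)*(c + 3)*(c - 2)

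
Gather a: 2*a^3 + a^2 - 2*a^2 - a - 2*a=2*a^3 - a^2 - 3*a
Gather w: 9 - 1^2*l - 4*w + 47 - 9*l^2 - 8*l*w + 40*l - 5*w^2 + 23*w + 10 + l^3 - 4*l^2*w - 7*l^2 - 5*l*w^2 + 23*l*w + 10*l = l^3 - 16*l^2 + 49*l + w^2*(-5*l - 5) + w*(-4*l^2 + 15*l + 19) + 66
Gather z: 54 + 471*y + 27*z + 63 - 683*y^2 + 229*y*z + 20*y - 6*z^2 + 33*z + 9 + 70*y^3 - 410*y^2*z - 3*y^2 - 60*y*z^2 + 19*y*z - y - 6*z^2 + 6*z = 70*y^3 - 686*y^2 + 490*y + z^2*(-60*y - 12) + z*(-410*y^2 + 248*y + 66) + 126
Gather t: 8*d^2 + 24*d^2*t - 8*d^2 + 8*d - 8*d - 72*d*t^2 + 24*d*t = -72*d*t^2 + t*(24*d^2 + 24*d)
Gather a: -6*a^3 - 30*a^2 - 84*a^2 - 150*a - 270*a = -6*a^3 - 114*a^2 - 420*a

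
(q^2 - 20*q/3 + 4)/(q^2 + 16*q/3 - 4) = (q - 6)/(q + 6)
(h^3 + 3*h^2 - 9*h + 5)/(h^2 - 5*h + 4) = (h^2 + 4*h - 5)/(h - 4)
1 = 1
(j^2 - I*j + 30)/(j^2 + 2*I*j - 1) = (j^2 - I*j + 30)/(j^2 + 2*I*j - 1)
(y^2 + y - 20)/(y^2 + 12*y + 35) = (y - 4)/(y + 7)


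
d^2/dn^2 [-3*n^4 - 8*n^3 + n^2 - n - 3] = -36*n^2 - 48*n + 2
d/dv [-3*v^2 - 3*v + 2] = -6*v - 3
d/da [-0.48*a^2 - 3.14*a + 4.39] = -0.96*a - 3.14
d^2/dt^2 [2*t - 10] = 0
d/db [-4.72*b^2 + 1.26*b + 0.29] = 1.26 - 9.44*b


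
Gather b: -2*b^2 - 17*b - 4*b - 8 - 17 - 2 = -2*b^2 - 21*b - 27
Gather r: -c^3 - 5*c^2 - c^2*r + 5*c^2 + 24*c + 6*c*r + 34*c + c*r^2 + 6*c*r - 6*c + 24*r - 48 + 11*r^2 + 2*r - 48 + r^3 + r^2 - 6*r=-c^3 + 52*c + r^3 + r^2*(c + 12) + r*(-c^2 + 12*c + 20) - 96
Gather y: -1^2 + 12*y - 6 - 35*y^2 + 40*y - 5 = -35*y^2 + 52*y - 12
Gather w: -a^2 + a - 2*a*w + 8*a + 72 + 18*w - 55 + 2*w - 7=-a^2 + 9*a + w*(20 - 2*a) + 10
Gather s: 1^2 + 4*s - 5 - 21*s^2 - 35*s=-21*s^2 - 31*s - 4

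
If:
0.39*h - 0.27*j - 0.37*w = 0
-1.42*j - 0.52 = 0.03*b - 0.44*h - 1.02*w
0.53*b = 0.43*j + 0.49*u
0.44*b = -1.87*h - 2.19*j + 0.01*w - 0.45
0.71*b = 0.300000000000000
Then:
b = 0.42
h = -0.03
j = -0.27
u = 0.69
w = 0.16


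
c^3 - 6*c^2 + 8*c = c*(c - 4)*(c - 2)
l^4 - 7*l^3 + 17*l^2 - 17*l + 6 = (l - 3)*(l - 2)*(l - 1)^2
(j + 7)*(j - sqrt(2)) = j^2 - sqrt(2)*j + 7*j - 7*sqrt(2)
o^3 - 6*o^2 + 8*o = o*(o - 4)*(o - 2)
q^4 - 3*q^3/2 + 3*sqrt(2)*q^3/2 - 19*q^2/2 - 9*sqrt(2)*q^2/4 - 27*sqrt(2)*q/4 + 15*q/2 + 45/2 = (q - 3)*(q + 3/2)*(q - sqrt(2))*(q + 5*sqrt(2)/2)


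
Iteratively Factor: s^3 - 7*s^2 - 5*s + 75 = (s + 3)*(s^2 - 10*s + 25) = (s - 5)*(s + 3)*(s - 5)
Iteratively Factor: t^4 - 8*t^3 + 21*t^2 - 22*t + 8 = (t - 4)*(t^3 - 4*t^2 + 5*t - 2) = (t - 4)*(t - 2)*(t^2 - 2*t + 1) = (t - 4)*(t - 2)*(t - 1)*(t - 1)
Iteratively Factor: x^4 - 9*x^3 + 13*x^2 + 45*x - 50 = (x - 5)*(x^3 - 4*x^2 - 7*x + 10) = (x - 5)*(x + 2)*(x^2 - 6*x + 5) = (x - 5)*(x - 1)*(x + 2)*(x - 5)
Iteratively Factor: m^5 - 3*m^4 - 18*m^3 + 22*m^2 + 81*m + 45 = (m - 3)*(m^4 - 18*m^2 - 32*m - 15) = (m - 3)*(m + 3)*(m^3 - 3*m^2 - 9*m - 5) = (m - 3)*(m + 1)*(m + 3)*(m^2 - 4*m - 5) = (m - 3)*(m + 1)^2*(m + 3)*(m - 5)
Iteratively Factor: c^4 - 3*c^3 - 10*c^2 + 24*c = (c - 2)*(c^3 - c^2 - 12*c) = (c - 2)*(c + 3)*(c^2 - 4*c) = c*(c - 2)*(c + 3)*(c - 4)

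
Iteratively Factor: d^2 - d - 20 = (d + 4)*(d - 5)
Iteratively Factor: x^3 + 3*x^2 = (x)*(x^2 + 3*x) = x^2*(x + 3)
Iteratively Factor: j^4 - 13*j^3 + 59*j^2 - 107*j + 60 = (j - 3)*(j^3 - 10*j^2 + 29*j - 20) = (j - 4)*(j - 3)*(j^2 - 6*j + 5) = (j - 5)*(j - 4)*(j - 3)*(j - 1)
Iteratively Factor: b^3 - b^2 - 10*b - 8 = (b + 2)*(b^2 - 3*b - 4) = (b - 4)*(b + 2)*(b + 1)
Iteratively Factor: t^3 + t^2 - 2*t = (t + 2)*(t^2 - t) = (t - 1)*(t + 2)*(t)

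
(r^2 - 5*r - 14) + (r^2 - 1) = 2*r^2 - 5*r - 15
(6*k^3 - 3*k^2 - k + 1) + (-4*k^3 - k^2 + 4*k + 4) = 2*k^3 - 4*k^2 + 3*k + 5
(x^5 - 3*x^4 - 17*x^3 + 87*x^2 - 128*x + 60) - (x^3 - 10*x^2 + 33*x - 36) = x^5 - 3*x^4 - 18*x^3 + 97*x^2 - 161*x + 96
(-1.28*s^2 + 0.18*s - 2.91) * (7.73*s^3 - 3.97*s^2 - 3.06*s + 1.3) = -9.8944*s^5 + 6.473*s^4 - 19.2921*s^3 + 9.3379*s^2 + 9.1386*s - 3.783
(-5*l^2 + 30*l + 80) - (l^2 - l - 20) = -6*l^2 + 31*l + 100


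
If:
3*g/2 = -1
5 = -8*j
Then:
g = -2/3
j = -5/8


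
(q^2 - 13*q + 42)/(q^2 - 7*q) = (q - 6)/q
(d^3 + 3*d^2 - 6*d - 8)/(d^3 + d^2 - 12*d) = (d^2 - d - 2)/(d*(d - 3))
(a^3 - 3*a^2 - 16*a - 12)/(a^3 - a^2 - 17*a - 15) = (a^2 - 4*a - 12)/(a^2 - 2*a - 15)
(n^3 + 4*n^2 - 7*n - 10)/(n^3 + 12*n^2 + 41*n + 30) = (n - 2)/(n + 6)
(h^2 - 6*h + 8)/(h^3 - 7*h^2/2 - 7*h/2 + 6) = 2*(h - 2)/(2*h^2 + h - 3)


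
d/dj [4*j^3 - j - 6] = 12*j^2 - 1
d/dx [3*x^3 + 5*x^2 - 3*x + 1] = 9*x^2 + 10*x - 3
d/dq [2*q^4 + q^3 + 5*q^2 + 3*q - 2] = 8*q^3 + 3*q^2 + 10*q + 3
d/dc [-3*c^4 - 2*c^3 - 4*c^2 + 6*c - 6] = -12*c^3 - 6*c^2 - 8*c + 6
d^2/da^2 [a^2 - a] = 2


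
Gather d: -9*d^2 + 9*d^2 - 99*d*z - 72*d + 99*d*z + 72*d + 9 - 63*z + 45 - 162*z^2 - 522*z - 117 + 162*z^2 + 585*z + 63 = 0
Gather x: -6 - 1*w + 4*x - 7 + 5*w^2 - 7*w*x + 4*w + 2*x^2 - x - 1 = 5*w^2 + 3*w + 2*x^2 + x*(3 - 7*w) - 14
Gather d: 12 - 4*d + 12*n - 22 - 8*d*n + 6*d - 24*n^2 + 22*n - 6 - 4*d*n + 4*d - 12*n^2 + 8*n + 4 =d*(6 - 12*n) - 36*n^2 + 42*n - 12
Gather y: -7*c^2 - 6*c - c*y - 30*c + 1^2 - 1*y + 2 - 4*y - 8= -7*c^2 - 36*c + y*(-c - 5) - 5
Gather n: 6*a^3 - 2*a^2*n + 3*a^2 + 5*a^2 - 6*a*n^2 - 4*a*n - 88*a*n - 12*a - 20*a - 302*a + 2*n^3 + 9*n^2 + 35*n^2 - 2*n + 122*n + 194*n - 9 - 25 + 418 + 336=6*a^3 + 8*a^2 - 334*a + 2*n^3 + n^2*(44 - 6*a) + n*(-2*a^2 - 92*a + 314) + 720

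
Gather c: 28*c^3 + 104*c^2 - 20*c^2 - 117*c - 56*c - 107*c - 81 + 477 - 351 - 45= 28*c^3 + 84*c^2 - 280*c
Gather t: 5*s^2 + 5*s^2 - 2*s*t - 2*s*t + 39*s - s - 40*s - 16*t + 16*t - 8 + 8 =10*s^2 - 4*s*t - 2*s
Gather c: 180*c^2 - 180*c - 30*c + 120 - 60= 180*c^2 - 210*c + 60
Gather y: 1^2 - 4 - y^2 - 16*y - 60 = -y^2 - 16*y - 63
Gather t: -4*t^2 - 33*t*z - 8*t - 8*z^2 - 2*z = -4*t^2 + t*(-33*z - 8) - 8*z^2 - 2*z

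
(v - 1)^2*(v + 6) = v^3 + 4*v^2 - 11*v + 6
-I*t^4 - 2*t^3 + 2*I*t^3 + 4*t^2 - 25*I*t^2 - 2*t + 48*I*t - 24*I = (t - 1)*(t - 6*I)*(t + 4*I)*(-I*t + I)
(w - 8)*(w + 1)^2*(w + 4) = w^4 - 2*w^3 - 39*w^2 - 68*w - 32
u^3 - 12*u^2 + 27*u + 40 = (u - 8)*(u - 5)*(u + 1)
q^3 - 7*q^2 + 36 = (q - 6)*(q - 3)*(q + 2)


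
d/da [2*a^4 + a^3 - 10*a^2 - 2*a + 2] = 8*a^3 + 3*a^2 - 20*a - 2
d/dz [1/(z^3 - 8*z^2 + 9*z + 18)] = (-3*z^2 + 16*z - 9)/(z^3 - 8*z^2 + 9*z + 18)^2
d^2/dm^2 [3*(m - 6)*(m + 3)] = 6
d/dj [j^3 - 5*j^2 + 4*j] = 3*j^2 - 10*j + 4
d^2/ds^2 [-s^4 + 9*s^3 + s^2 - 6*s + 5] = -12*s^2 + 54*s + 2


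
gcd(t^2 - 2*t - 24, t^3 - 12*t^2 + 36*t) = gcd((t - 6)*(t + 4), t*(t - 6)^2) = t - 6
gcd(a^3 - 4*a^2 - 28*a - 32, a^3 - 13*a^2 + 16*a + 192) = a - 8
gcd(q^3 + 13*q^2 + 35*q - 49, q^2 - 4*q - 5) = 1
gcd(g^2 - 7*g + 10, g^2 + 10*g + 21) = 1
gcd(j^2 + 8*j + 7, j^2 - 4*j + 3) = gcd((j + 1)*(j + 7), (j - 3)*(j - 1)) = 1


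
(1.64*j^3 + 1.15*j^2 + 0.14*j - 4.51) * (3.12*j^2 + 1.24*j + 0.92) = 5.1168*j^5 + 5.6216*j^4 + 3.3716*j^3 - 12.8396*j^2 - 5.4636*j - 4.1492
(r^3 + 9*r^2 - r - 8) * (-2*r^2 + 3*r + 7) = -2*r^5 - 15*r^4 + 36*r^3 + 76*r^2 - 31*r - 56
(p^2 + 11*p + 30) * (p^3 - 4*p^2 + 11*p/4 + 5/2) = p^5 + 7*p^4 - 45*p^3/4 - 349*p^2/4 + 110*p + 75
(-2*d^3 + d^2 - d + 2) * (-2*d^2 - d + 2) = 4*d^5 - 3*d^3 - d^2 - 4*d + 4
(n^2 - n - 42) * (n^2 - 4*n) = n^4 - 5*n^3 - 38*n^2 + 168*n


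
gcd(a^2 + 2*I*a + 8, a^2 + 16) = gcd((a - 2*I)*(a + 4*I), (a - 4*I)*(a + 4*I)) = a + 4*I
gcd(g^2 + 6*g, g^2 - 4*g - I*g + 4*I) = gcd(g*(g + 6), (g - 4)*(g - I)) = 1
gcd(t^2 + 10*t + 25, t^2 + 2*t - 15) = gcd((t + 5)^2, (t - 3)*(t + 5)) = t + 5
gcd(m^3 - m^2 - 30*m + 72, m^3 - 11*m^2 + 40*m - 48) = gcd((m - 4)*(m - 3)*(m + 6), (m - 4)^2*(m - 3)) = m^2 - 7*m + 12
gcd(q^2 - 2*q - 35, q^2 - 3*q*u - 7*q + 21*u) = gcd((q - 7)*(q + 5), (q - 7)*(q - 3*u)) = q - 7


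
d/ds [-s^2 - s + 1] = -2*s - 1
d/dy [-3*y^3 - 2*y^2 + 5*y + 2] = -9*y^2 - 4*y + 5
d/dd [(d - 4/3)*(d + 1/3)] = 2*d - 1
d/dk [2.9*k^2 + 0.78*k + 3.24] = 5.8*k + 0.78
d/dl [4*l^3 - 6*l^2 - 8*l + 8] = 12*l^2 - 12*l - 8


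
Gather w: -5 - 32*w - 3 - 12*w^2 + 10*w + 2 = -12*w^2 - 22*w - 6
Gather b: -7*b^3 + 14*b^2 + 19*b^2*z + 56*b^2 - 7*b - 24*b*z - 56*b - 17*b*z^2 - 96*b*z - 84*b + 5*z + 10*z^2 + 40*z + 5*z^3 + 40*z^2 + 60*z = -7*b^3 + b^2*(19*z + 70) + b*(-17*z^2 - 120*z - 147) + 5*z^3 + 50*z^2 + 105*z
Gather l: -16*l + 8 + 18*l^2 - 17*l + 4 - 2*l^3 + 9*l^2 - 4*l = -2*l^3 + 27*l^2 - 37*l + 12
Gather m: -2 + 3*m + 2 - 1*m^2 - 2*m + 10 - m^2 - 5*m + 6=-2*m^2 - 4*m + 16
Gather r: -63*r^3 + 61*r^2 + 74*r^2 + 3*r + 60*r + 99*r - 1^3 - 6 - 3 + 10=-63*r^3 + 135*r^2 + 162*r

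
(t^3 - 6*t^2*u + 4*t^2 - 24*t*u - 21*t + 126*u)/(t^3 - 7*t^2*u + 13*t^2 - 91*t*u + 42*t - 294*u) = (t^2 - 6*t*u - 3*t + 18*u)/(t^2 - 7*t*u + 6*t - 42*u)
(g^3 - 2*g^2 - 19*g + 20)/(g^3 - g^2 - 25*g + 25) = (g + 4)/(g + 5)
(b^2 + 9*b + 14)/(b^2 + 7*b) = (b + 2)/b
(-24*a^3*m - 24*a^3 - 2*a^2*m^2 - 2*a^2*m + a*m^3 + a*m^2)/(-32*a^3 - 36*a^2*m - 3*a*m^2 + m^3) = a*(6*a*m + 6*a - m^2 - m)/(8*a^2 + 7*a*m - m^2)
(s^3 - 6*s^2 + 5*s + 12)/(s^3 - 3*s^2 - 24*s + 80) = (s^2 - 2*s - 3)/(s^2 + s - 20)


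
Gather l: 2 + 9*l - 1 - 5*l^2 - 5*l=-5*l^2 + 4*l + 1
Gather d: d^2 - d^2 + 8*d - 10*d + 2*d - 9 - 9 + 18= 0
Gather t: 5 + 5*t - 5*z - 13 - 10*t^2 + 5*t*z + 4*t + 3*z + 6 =-10*t^2 + t*(5*z + 9) - 2*z - 2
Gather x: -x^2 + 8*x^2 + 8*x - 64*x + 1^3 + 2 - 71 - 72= 7*x^2 - 56*x - 140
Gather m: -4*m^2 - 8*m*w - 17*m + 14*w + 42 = -4*m^2 + m*(-8*w - 17) + 14*w + 42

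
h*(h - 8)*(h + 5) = h^3 - 3*h^2 - 40*h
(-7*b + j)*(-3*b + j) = 21*b^2 - 10*b*j + j^2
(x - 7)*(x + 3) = x^2 - 4*x - 21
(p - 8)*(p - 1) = p^2 - 9*p + 8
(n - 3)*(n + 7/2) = n^2 + n/2 - 21/2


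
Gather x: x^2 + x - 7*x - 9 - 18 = x^2 - 6*x - 27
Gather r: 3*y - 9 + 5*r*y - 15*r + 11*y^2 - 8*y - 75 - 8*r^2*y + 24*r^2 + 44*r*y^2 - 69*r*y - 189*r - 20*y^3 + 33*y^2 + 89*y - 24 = r^2*(24 - 8*y) + r*(44*y^2 - 64*y - 204) - 20*y^3 + 44*y^2 + 84*y - 108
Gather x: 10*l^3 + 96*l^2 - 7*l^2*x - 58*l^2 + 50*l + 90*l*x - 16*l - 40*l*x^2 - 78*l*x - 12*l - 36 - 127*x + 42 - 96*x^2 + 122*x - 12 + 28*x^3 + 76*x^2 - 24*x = 10*l^3 + 38*l^2 + 22*l + 28*x^3 + x^2*(-40*l - 20) + x*(-7*l^2 + 12*l - 29) - 6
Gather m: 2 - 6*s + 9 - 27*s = 11 - 33*s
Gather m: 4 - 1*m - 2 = 2 - m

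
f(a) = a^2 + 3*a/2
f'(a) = 2*a + 3/2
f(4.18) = 23.74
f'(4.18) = 9.86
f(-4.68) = 14.88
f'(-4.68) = -7.86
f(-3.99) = 9.94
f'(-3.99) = -6.48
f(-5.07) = 18.10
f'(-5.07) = -8.64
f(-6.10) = 28.06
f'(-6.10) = -10.70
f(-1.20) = -0.36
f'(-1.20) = -0.90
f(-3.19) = 5.39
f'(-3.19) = -4.88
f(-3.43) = 6.62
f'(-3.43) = -5.36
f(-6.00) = 27.00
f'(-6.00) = -10.50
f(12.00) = 162.00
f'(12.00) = 25.50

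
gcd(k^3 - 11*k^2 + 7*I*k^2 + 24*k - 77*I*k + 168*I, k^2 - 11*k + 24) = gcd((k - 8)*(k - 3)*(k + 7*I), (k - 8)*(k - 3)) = k^2 - 11*k + 24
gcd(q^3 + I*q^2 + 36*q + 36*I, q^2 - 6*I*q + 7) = q + I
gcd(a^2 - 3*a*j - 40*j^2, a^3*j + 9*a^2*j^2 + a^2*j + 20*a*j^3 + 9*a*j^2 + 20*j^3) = a + 5*j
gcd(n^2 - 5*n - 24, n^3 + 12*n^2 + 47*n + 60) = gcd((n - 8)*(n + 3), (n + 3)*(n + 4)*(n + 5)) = n + 3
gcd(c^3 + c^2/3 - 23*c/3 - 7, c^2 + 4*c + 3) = c + 1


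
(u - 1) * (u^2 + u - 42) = u^3 - 43*u + 42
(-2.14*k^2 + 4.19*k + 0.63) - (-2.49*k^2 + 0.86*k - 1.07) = 0.35*k^2 + 3.33*k + 1.7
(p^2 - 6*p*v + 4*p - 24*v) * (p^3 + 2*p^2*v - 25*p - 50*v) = p^5 - 4*p^4*v + 4*p^4 - 12*p^3*v^2 - 16*p^3*v - 25*p^3 - 48*p^2*v^2 + 100*p^2*v - 100*p^2 + 300*p*v^2 + 400*p*v + 1200*v^2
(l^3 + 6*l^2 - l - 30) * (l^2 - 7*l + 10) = l^5 - l^4 - 33*l^3 + 37*l^2 + 200*l - 300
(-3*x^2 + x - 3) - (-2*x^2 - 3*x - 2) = -x^2 + 4*x - 1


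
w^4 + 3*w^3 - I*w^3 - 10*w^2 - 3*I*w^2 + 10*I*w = w*(w - 2)*(w + 5)*(w - I)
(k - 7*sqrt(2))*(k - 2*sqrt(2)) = k^2 - 9*sqrt(2)*k + 28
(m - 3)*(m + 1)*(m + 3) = m^3 + m^2 - 9*m - 9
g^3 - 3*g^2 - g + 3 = (g - 3)*(g - 1)*(g + 1)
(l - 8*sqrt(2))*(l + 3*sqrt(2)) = l^2 - 5*sqrt(2)*l - 48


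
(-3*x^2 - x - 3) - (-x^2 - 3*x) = -2*x^2 + 2*x - 3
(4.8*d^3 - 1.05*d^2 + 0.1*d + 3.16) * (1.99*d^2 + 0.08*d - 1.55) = 9.552*d^5 - 1.7055*d^4 - 7.325*d^3 + 7.9239*d^2 + 0.0978*d - 4.898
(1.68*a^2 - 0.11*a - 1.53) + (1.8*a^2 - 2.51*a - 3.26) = 3.48*a^2 - 2.62*a - 4.79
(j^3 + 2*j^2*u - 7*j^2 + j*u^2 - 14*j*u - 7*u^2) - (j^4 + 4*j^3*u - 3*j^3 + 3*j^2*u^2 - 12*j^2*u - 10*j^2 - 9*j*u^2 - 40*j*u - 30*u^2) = -j^4 - 4*j^3*u + 4*j^3 - 3*j^2*u^2 + 14*j^2*u + 3*j^2 + 10*j*u^2 + 26*j*u + 23*u^2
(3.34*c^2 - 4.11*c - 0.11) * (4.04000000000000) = 13.4936*c^2 - 16.6044*c - 0.4444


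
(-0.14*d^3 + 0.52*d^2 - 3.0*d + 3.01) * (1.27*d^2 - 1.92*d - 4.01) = -0.1778*d^5 + 0.9292*d^4 - 4.247*d^3 + 7.4975*d^2 + 6.2508*d - 12.0701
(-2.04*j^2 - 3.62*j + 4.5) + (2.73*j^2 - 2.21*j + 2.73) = 0.69*j^2 - 5.83*j + 7.23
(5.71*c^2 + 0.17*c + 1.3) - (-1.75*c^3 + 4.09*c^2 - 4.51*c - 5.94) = 1.75*c^3 + 1.62*c^2 + 4.68*c + 7.24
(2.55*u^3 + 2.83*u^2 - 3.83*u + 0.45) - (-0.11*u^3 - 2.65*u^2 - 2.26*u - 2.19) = 2.66*u^3 + 5.48*u^2 - 1.57*u + 2.64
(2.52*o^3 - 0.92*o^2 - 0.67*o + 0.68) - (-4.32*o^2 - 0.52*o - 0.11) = 2.52*o^3 + 3.4*o^2 - 0.15*o + 0.79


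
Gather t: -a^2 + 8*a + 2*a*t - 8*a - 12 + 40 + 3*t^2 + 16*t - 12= -a^2 + 3*t^2 + t*(2*a + 16) + 16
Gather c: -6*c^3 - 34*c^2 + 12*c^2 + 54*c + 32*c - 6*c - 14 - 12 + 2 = -6*c^3 - 22*c^2 + 80*c - 24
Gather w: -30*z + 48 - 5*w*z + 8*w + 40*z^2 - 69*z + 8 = w*(8 - 5*z) + 40*z^2 - 99*z + 56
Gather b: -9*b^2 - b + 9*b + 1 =-9*b^2 + 8*b + 1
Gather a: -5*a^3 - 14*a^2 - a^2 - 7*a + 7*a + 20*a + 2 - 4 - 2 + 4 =-5*a^3 - 15*a^2 + 20*a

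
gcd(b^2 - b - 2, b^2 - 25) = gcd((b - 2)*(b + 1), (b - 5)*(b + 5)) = 1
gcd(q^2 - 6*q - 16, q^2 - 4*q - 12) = q + 2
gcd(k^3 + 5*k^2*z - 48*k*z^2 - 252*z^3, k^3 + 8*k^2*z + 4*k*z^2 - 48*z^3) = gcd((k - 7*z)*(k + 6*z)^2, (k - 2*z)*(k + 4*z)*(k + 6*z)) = k + 6*z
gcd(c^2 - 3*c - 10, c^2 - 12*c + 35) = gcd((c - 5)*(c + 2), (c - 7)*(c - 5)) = c - 5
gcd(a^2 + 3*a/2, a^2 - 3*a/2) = a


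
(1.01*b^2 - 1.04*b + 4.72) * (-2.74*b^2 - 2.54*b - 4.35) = -2.7674*b^4 + 0.2842*b^3 - 14.6847*b^2 - 7.4648*b - 20.532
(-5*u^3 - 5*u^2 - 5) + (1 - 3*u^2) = -5*u^3 - 8*u^2 - 4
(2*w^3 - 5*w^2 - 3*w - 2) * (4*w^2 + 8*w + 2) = 8*w^5 - 4*w^4 - 48*w^3 - 42*w^2 - 22*w - 4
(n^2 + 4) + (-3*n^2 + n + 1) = -2*n^2 + n + 5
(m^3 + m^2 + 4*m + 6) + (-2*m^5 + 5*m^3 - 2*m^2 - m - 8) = -2*m^5 + 6*m^3 - m^2 + 3*m - 2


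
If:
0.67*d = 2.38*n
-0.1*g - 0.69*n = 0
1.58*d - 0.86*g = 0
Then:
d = 0.00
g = 0.00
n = 0.00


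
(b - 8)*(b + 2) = b^2 - 6*b - 16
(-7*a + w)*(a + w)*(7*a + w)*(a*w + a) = -49*a^4*w - 49*a^4 - 49*a^3*w^2 - 49*a^3*w + a^2*w^3 + a^2*w^2 + a*w^4 + a*w^3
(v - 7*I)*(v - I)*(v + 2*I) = v^3 - 6*I*v^2 + 9*v - 14*I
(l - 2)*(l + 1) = l^2 - l - 2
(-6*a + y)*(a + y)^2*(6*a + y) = -36*a^4 - 72*a^3*y - 35*a^2*y^2 + 2*a*y^3 + y^4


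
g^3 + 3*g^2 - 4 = (g - 1)*(g + 2)^2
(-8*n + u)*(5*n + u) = -40*n^2 - 3*n*u + u^2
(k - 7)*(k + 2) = k^2 - 5*k - 14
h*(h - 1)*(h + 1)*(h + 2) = h^4 + 2*h^3 - h^2 - 2*h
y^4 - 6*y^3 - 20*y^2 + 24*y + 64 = (y - 8)*(y - 2)*(y + 2)^2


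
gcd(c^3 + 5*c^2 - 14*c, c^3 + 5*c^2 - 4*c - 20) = c - 2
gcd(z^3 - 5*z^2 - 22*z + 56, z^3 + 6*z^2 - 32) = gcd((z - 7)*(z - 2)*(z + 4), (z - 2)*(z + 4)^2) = z^2 + 2*z - 8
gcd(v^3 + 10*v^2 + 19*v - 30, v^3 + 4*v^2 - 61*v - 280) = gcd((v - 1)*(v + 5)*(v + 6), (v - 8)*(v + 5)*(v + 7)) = v + 5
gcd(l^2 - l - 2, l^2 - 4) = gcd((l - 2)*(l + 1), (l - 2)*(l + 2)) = l - 2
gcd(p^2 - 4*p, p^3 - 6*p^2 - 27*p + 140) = p - 4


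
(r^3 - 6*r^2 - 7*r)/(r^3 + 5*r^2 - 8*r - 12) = r*(r - 7)/(r^2 + 4*r - 12)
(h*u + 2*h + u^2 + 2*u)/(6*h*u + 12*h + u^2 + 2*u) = (h + u)/(6*h + u)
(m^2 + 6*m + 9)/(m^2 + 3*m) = (m + 3)/m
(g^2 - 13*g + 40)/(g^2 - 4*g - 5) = (g - 8)/(g + 1)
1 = 1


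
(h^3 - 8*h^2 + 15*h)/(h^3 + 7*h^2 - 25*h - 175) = h*(h - 3)/(h^2 + 12*h + 35)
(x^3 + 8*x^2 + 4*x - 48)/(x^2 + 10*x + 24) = x - 2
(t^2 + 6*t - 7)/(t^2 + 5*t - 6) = (t + 7)/(t + 6)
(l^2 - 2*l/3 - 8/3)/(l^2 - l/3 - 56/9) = 3*(-3*l^2 + 2*l + 8)/(-9*l^2 + 3*l + 56)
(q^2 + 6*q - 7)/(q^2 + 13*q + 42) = (q - 1)/(q + 6)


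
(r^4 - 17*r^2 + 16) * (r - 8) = r^5 - 8*r^4 - 17*r^3 + 136*r^2 + 16*r - 128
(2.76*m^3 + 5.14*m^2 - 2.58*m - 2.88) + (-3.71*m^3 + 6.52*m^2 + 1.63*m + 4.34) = -0.95*m^3 + 11.66*m^2 - 0.95*m + 1.46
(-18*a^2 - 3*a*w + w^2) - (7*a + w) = -18*a^2 - 3*a*w - 7*a + w^2 - w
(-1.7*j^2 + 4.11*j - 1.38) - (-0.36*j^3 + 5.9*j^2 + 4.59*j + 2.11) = 0.36*j^3 - 7.6*j^2 - 0.48*j - 3.49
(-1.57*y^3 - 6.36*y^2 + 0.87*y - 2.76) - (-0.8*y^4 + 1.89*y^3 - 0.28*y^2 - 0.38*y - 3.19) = 0.8*y^4 - 3.46*y^3 - 6.08*y^2 + 1.25*y + 0.43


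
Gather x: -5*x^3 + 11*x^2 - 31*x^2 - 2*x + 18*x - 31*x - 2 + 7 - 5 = -5*x^3 - 20*x^2 - 15*x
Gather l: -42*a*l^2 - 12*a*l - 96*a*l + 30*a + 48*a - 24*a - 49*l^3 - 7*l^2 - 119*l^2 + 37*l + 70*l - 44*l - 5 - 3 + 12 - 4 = 54*a - 49*l^3 + l^2*(-42*a - 126) + l*(63 - 108*a)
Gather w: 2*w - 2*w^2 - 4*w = -2*w^2 - 2*w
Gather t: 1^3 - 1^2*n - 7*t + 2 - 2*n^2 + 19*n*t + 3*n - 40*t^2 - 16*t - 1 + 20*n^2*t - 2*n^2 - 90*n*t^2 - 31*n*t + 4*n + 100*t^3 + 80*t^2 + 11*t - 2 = -4*n^2 + 6*n + 100*t^3 + t^2*(40 - 90*n) + t*(20*n^2 - 12*n - 12)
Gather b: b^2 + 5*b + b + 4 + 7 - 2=b^2 + 6*b + 9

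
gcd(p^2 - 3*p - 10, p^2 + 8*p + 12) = p + 2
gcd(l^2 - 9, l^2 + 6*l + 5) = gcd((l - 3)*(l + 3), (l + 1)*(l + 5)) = 1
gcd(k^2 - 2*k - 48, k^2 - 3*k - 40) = k - 8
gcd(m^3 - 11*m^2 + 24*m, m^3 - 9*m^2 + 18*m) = m^2 - 3*m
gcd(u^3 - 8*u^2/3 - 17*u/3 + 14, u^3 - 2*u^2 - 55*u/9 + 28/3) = u^2 - 2*u/3 - 7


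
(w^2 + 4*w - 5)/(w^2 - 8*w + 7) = (w + 5)/(w - 7)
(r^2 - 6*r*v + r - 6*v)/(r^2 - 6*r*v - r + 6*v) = (r + 1)/(r - 1)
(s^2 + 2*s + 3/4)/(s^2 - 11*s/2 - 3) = (s + 3/2)/(s - 6)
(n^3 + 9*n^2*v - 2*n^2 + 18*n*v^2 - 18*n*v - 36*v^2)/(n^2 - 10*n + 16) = (n^2 + 9*n*v + 18*v^2)/(n - 8)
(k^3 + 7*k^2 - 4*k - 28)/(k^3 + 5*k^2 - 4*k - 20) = (k + 7)/(k + 5)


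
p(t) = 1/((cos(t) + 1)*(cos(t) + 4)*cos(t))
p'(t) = sin(t)/((cos(t) + 1)*(cos(t) + 4)*cos(t)^2) + sin(t)/((cos(t) + 1)*(cos(t) + 4)^2*cos(t)) + sin(t)/((cos(t) + 1)^2*(cos(t) + 4)*cos(t))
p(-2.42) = -1.64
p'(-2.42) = 3.25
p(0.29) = 0.11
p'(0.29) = 0.05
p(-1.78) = -1.60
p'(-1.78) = -5.16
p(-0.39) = 0.11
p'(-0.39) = -0.08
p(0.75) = 0.17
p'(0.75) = 0.25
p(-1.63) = -4.56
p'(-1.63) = -70.91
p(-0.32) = 0.11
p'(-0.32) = -0.06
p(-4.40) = -1.27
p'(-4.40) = 1.86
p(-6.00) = 0.11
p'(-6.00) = 0.05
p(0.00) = 0.10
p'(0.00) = 0.00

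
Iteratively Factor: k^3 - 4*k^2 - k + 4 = (k - 1)*(k^2 - 3*k - 4) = (k - 1)*(k + 1)*(k - 4)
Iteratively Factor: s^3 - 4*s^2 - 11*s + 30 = (s - 5)*(s^2 + s - 6) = (s - 5)*(s - 2)*(s + 3)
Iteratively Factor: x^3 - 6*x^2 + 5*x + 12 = (x + 1)*(x^2 - 7*x + 12) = (x - 4)*(x + 1)*(x - 3)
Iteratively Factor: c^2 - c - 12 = (c + 3)*(c - 4)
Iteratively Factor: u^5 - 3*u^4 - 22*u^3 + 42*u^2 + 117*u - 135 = (u - 5)*(u^4 + 2*u^3 - 12*u^2 - 18*u + 27) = (u - 5)*(u - 3)*(u^3 + 5*u^2 + 3*u - 9) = (u - 5)*(u - 3)*(u + 3)*(u^2 + 2*u - 3) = (u - 5)*(u - 3)*(u + 3)^2*(u - 1)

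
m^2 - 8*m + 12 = (m - 6)*(m - 2)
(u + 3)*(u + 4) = u^2 + 7*u + 12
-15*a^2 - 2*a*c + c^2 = (-5*a + c)*(3*a + c)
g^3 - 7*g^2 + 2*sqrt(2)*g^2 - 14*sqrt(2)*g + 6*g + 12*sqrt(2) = (g - 6)*(g - 1)*(g + 2*sqrt(2))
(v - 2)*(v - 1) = v^2 - 3*v + 2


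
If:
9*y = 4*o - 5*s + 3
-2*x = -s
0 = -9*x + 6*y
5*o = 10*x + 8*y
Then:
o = 132/59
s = 60/59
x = 30/59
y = 45/59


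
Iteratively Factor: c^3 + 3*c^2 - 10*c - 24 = (c - 3)*(c^2 + 6*c + 8) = (c - 3)*(c + 2)*(c + 4)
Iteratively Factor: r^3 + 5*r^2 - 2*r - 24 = (r + 4)*(r^2 + r - 6) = (r + 3)*(r + 4)*(r - 2)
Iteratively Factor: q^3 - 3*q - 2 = (q + 1)*(q^2 - q - 2) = (q - 2)*(q + 1)*(q + 1)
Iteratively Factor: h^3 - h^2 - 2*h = (h - 2)*(h^2 + h) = (h - 2)*(h + 1)*(h)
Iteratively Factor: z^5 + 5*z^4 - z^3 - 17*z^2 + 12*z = (z)*(z^4 + 5*z^3 - z^2 - 17*z + 12) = z*(z - 1)*(z^3 + 6*z^2 + 5*z - 12) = z*(z - 1)*(z + 4)*(z^2 + 2*z - 3) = z*(z - 1)*(z + 3)*(z + 4)*(z - 1)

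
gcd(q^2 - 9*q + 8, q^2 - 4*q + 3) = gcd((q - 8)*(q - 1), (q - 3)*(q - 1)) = q - 1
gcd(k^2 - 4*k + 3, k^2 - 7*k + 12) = k - 3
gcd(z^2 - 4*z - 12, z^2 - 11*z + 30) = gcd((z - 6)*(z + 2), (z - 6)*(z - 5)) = z - 6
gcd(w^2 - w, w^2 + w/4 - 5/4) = w - 1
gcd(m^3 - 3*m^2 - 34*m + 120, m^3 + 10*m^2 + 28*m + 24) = m + 6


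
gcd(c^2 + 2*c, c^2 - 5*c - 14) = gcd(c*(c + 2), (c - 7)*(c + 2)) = c + 2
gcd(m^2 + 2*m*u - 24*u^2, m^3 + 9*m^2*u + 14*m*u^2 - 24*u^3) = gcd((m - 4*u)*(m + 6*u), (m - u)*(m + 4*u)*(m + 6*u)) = m + 6*u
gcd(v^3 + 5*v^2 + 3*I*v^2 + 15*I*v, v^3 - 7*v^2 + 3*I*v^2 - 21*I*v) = v^2 + 3*I*v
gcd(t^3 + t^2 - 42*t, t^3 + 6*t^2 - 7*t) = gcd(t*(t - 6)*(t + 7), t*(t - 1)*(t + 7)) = t^2 + 7*t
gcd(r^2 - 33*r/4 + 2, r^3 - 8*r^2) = r - 8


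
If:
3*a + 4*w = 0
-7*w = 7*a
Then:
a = 0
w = 0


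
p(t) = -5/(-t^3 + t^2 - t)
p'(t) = -5*(3*t^2 - 2*t + 1)/(-t^3 + t^2 - t)^2 = 5*(-3*t^2 + 2*t - 1)/(t^2*(t^2 - t + 1)^2)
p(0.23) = 26.42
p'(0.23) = -97.52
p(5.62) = 0.03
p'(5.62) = -0.02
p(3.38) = 0.16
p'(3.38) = -0.15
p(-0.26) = -14.49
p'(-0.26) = -72.30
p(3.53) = 0.14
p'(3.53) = -0.13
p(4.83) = 0.05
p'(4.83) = -0.03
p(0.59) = 11.18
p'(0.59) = -21.60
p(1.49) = 1.94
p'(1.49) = -3.52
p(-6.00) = -0.02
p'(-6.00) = -0.00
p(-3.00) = -0.13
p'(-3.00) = -0.11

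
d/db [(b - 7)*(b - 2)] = 2*b - 9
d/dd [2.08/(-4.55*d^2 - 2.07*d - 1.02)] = (18.928*d + 4.3056)/(4.55*d^2 + 2.07*d + 1.02)^2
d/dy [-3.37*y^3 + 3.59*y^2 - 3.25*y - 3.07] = -10.11*y^2 + 7.18*y - 3.25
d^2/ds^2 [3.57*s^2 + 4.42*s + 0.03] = 7.14000000000000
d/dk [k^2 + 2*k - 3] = 2*k + 2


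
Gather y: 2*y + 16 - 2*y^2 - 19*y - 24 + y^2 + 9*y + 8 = -y^2 - 8*y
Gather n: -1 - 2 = -3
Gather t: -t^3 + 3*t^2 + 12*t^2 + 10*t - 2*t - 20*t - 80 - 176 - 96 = -t^3 + 15*t^2 - 12*t - 352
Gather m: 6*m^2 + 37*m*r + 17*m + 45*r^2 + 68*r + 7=6*m^2 + m*(37*r + 17) + 45*r^2 + 68*r + 7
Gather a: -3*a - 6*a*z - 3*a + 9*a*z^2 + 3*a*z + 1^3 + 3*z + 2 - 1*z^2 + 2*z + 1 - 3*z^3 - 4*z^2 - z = a*(9*z^2 - 3*z - 6) - 3*z^3 - 5*z^2 + 4*z + 4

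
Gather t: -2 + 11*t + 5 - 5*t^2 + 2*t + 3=-5*t^2 + 13*t + 6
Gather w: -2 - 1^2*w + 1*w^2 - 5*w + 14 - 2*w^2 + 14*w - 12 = -w^2 + 8*w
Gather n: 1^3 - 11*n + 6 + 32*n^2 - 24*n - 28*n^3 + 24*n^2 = -28*n^3 + 56*n^2 - 35*n + 7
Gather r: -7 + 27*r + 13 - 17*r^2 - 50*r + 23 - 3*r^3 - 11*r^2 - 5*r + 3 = -3*r^3 - 28*r^2 - 28*r + 32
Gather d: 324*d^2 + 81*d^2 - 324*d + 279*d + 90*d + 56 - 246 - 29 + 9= 405*d^2 + 45*d - 210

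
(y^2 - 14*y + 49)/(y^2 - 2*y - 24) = (-y^2 + 14*y - 49)/(-y^2 + 2*y + 24)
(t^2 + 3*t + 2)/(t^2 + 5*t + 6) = (t + 1)/(t + 3)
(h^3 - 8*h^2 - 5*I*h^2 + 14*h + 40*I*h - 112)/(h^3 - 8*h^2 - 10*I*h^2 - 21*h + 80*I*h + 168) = (h + 2*I)/(h - 3*I)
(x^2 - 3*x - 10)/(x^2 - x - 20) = (x + 2)/(x + 4)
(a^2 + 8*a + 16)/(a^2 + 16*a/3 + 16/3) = 3*(a + 4)/(3*a + 4)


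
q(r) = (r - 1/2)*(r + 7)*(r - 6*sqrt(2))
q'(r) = (r - 1/2)*(r + 7) + (r - 1/2)*(r - 6*sqrt(2)) + (r + 7)*(r - 6*sqrt(2))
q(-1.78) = 122.17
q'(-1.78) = -42.08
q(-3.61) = 168.52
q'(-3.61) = -5.22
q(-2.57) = 150.35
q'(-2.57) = -28.64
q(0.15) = 20.86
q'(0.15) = -59.18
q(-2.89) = 158.49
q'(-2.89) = -22.12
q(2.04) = -89.73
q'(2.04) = -54.27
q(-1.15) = 93.00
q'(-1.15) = -50.12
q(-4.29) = 165.83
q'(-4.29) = 13.59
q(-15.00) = -2912.17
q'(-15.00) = 675.90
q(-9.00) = -332.22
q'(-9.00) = 220.08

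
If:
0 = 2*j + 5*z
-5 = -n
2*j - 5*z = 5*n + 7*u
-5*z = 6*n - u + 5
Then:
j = 15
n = 5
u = 5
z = -6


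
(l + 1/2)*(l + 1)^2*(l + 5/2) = l^4 + 5*l^3 + 33*l^2/4 + 11*l/2 + 5/4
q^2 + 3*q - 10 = (q - 2)*(q + 5)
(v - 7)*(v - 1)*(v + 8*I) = v^3 - 8*v^2 + 8*I*v^2 + 7*v - 64*I*v + 56*I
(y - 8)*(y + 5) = y^2 - 3*y - 40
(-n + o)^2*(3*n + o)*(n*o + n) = 3*n^4*o + 3*n^4 - 5*n^3*o^2 - 5*n^3*o + n^2*o^3 + n^2*o^2 + n*o^4 + n*o^3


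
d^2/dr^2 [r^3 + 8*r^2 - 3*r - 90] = 6*r + 16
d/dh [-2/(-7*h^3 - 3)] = -42*h^2/(7*h^3 + 3)^2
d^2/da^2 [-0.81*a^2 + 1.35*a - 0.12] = -1.62000000000000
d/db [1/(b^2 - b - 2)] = (1 - 2*b)/(-b^2 + b + 2)^2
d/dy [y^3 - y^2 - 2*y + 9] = 3*y^2 - 2*y - 2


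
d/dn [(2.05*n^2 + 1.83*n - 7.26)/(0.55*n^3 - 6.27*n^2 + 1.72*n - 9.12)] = (-1.1275*n^4 - 2.013*n^3 + 26.9791*n^2 - 128.4324*n - 4.2024)/(0.3025*n^6 - 6.897*n^5 + 41.2049*n^4 - 31.6008*n^3 + 117.3232*n^2 - 31.3728*n + 83.1744)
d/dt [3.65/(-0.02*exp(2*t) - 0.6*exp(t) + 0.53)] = (0.146*exp(t) + 2.19)*exp(t)/(0.02*exp(2*t) + 0.6*exp(t) - 0.53)^2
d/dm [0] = 0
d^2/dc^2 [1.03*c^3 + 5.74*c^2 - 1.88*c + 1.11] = 6.18*c + 11.48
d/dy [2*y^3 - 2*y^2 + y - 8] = 6*y^2 - 4*y + 1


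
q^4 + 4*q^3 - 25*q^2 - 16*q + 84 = (q - 3)*(q - 2)*(q + 2)*(q + 7)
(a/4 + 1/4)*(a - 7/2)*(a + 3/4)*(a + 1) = a^4/4 - 3*a^3/16 - 57*a^2/32 - 2*a - 21/32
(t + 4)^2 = t^2 + 8*t + 16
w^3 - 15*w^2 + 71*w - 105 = (w - 7)*(w - 5)*(w - 3)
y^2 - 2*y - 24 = (y - 6)*(y + 4)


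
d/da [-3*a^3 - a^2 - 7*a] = -9*a^2 - 2*a - 7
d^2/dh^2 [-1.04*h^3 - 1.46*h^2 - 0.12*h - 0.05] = -6.24*h - 2.92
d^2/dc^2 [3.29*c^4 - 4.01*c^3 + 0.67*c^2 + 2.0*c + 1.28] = 39.48*c^2 - 24.06*c + 1.34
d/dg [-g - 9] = -1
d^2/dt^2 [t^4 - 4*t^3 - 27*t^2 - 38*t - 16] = 12*t^2 - 24*t - 54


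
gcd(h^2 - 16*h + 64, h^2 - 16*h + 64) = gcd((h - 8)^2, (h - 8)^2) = h^2 - 16*h + 64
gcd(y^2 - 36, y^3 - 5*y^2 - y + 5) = 1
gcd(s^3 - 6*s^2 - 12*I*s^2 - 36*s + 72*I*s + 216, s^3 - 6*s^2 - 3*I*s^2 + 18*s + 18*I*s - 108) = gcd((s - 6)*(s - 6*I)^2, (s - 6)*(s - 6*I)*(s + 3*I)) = s^2 + s*(-6 - 6*I) + 36*I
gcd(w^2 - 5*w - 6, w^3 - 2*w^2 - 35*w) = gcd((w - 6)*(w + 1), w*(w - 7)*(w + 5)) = 1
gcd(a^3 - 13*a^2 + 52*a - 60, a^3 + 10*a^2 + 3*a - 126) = 1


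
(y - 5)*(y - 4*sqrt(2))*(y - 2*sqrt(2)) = y^3 - 6*sqrt(2)*y^2 - 5*y^2 + 16*y + 30*sqrt(2)*y - 80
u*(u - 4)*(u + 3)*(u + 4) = u^4 + 3*u^3 - 16*u^2 - 48*u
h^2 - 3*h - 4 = (h - 4)*(h + 1)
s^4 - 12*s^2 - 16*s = s*(s - 4)*(s + 2)^2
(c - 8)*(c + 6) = c^2 - 2*c - 48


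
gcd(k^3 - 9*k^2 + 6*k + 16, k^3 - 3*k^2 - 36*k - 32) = k^2 - 7*k - 8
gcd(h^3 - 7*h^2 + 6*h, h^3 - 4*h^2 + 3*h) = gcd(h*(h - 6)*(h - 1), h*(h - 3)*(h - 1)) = h^2 - h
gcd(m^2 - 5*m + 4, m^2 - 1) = m - 1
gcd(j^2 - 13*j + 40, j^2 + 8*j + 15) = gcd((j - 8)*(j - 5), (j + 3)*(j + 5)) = 1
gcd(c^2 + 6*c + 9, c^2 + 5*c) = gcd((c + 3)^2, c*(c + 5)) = 1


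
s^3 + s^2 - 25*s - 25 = (s - 5)*(s + 1)*(s + 5)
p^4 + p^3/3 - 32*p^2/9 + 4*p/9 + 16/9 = (p - 4/3)*(p - 1)*(p + 2/3)*(p + 2)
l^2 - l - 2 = (l - 2)*(l + 1)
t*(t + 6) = t^2 + 6*t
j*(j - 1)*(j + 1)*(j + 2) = j^4 + 2*j^3 - j^2 - 2*j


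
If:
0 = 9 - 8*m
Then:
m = 9/8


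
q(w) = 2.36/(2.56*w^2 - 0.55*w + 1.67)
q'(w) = 2.36*(0.55 - 5.12*w)/(2.56*w^2 - 0.55*w + 1.67)^2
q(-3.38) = 0.07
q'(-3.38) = 0.04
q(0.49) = 1.17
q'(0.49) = -1.14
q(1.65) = 0.31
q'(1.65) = -0.31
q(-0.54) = 0.87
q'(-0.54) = 1.06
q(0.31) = 1.35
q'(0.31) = -0.80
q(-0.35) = 1.08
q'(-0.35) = 1.17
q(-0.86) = 0.58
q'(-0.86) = 0.72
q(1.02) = 0.63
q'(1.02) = -0.77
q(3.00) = 0.10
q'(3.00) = -0.07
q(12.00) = 0.01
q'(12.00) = -0.00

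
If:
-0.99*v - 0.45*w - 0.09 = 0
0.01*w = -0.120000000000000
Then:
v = 5.36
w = -12.00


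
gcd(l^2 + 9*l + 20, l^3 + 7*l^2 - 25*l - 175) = l + 5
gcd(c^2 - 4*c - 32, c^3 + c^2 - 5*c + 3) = 1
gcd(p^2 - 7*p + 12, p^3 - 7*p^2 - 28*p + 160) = p - 4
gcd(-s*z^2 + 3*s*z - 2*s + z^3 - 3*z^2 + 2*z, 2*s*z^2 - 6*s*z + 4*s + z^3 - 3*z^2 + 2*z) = z^2 - 3*z + 2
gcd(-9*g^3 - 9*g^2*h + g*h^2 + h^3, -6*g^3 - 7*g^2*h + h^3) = 3*g^2 + 2*g*h - h^2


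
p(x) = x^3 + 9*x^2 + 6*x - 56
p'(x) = 3*x^2 + 18*x + 6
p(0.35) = -52.75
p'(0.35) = 12.67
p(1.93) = -3.71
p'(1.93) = 51.91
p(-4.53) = 8.55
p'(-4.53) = -13.98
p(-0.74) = -55.92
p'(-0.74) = -5.68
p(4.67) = 270.15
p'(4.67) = 155.49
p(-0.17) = -56.76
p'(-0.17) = 3.03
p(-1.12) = -52.84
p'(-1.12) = -10.40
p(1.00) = -40.00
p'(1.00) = 27.00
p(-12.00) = -560.00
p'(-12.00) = 222.00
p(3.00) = 70.00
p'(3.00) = 87.00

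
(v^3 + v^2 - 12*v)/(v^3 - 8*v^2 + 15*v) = (v + 4)/(v - 5)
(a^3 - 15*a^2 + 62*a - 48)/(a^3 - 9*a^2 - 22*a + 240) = (a - 1)/(a + 5)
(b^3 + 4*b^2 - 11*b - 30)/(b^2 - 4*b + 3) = (b^2 + 7*b + 10)/(b - 1)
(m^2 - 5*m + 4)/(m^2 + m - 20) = (m - 1)/(m + 5)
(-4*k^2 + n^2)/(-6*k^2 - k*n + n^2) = (2*k - n)/(3*k - n)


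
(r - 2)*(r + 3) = r^2 + r - 6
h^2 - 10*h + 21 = (h - 7)*(h - 3)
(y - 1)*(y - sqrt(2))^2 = y^3 - 2*sqrt(2)*y^2 - y^2 + 2*y + 2*sqrt(2)*y - 2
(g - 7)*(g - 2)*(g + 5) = g^3 - 4*g^2 - 31*g + 70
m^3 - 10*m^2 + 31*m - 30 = (m - 5)*(m - 3)*(m - 2)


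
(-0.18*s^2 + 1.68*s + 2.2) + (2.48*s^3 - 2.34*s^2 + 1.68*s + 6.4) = 2.48*s^3 - 2.52*s^2 + 3.36*s + 8.6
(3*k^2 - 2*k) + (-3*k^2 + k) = -k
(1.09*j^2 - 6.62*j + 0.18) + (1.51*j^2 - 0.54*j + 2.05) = 2.6*j^2 - 7.16*j + 2.23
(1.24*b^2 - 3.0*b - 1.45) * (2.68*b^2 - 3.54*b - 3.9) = 3.3232*b^4 - 12.4296*b^3 + 1.898*b^2 + 16.833*b + 5.655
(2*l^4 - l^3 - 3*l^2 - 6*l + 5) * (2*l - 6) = 4*l^5 - 14*l^4 + 6*l^2 + 46*l - 30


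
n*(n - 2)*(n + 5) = n^3 + 3*n^2 - 10*n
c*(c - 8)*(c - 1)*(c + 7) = c^4 - 2*c^3 - 55*c^2 + 56*c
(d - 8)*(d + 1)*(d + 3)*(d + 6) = d^4 + 2*d^3 - 53*d^2 - 198*d - 144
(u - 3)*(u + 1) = u^2 - 2*u - 3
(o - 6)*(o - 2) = o^2 - 8*o + 12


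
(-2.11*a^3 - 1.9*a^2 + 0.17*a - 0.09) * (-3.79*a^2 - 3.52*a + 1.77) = 7.9969*a^5 + 14.6282*a^4 + 2.309*a^3 - 3.6203*a^2 + 0.6177*a - 0.1593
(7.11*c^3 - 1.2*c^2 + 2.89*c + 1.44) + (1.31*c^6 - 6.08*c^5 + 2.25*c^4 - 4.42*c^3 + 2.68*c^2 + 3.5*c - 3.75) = 1.31*c^6 - 6.08*c^5 + 2.25*c^4 + 2.69*c^3 + 1.48*c^2 + 6.39*c - 2.31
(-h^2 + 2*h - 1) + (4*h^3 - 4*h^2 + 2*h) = 4*h^3 - 5*h^2 + 4*h - 1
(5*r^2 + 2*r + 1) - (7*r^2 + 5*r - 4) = -2*r^2 - 3*r + 5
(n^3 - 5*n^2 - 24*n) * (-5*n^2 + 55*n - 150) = -5*n^5 + 80*n^4 - 305*n^3 - 570*n^2 + 3600*n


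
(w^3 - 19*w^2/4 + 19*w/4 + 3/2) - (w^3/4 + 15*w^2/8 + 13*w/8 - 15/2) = 3*w^3/4 - 53*w^2/8 + 25*w/8 + 9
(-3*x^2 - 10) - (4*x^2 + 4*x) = -7*x^2 - 4*x - 10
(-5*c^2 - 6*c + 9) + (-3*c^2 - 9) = -8*c^2 - 6*c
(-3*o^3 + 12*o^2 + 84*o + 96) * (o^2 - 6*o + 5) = -3*o^5 + 30*o^4 - 3*o^3 - 348*o^2 - 156*o + 480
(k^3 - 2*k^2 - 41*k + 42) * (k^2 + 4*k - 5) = k^5 + 2*k^4 - 54*k^3 - 112*k^2 + 373*k - 210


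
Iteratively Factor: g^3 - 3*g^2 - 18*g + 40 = (g + 4)*(g^2 - 7*g + 10) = (g - 5)*(g + 4)*(g - 2)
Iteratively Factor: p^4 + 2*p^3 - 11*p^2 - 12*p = (p - 3)*(p^3 + 5*p^2 + 4*p) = p*(p - 3)*(p^2 + 5*p + 4) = p*(p - 3)*(p + 4)*(p + 1)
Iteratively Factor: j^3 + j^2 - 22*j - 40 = (j - 5)*(j^2 + 6*j + 8) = (j - 5)*(j + 2)*(j + 4)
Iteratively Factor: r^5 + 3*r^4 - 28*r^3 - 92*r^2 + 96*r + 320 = (r - 2)*(r^4 + 5*r^3 - 18*r^2 - 128*r - 160) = (r - 5)*(r - 2)*(r^3 + 10*r^2 + 32*r + 32) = (r - 5)*(r - 2)*(r + 4)*(r^2 + 6*r + 8) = (r - 5)*(r - 2)*(r + 4)^2*(r + 2)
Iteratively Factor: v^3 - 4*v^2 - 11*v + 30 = (v - 2)*(v^2 - 2*v - 15) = (v - 2)*(v + 3)*(v - 5)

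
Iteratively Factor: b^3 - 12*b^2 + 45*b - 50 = (b - 2)*(b^2 - 10*b + 25) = (b - 5)*(b - 2)*(b - 5)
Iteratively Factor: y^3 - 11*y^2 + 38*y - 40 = (y - 5)*(y^2 - 6*y + 8) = (y - 5)*(y - 4)*(y - 2)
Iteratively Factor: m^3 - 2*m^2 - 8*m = (m)*(m^2 - 2*m - 8) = m*(m - 4)*(m + 2)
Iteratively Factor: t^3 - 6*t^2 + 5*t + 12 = (t + 1)*(t^2 - 7*t + 12) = (t - 3)*(t + 1)*(t - 4)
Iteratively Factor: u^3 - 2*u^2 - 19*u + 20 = (u + 4)*(u^2 - 6*u + 5) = (u - 1)*(u + 4)*(u - 5)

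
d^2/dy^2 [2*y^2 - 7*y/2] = 4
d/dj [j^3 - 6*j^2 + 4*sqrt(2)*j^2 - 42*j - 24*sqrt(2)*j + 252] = 3*j^2 - 12*j + 8*sqrt(2)*j - 42 - 24*sqrt(2)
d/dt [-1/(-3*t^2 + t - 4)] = (1 - 6*t)/(3*t^2 - t + 4)^2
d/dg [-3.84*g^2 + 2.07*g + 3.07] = 2.07 - 7.68*g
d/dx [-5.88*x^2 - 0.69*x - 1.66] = -11.76*x - 0.69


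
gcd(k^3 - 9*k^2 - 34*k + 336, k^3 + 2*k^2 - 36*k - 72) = k + 6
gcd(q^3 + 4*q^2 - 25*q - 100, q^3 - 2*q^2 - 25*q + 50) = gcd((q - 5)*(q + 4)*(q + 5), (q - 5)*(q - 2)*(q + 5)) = q^2 - 25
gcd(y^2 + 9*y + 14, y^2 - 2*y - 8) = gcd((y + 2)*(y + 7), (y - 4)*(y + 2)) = y + 2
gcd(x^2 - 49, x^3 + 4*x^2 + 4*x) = 1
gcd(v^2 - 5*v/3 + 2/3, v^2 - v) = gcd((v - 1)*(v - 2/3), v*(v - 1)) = v - 1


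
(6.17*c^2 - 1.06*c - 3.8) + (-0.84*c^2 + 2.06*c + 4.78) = 5.33*c^2 + 1.0*c + 0.98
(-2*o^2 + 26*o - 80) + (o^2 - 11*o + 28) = -o^2 + 15*o - 52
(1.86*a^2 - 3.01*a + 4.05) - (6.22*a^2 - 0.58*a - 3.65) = -4.36*a^2 - 2.43*a + 7.7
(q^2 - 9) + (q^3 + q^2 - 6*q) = q^3 + 2*q^2 - 6*q - 9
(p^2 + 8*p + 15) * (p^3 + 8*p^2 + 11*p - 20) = p^5 + 16*p^4 + 90*p^3 + 188*p^2 + 5*p - 300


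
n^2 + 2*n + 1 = (n + 1)^2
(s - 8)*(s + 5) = s^2 - 3*s - 40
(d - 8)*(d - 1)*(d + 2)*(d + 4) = d^4 - 3*d^3 - 38*d^2 - 24*d + 64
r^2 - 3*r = r*(r - 3)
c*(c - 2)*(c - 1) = c^3 - 3*c^2 + 2*c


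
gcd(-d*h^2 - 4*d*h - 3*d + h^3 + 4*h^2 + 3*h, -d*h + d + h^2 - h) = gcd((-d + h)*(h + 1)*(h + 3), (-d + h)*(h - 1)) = d - h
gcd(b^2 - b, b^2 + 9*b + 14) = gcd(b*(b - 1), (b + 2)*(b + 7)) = 1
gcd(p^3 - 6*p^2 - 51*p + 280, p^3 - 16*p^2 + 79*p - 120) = p^2 - 13*p + 40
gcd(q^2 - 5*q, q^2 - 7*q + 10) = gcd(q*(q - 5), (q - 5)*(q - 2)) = q - 5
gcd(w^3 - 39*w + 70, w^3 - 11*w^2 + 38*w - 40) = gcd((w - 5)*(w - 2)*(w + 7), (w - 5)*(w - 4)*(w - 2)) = w^2 - 7*w + 10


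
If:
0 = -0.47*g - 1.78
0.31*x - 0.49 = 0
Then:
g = -3.79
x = 1.58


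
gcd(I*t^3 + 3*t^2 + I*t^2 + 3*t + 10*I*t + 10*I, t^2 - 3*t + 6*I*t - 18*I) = 1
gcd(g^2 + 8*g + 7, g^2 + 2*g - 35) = g + 7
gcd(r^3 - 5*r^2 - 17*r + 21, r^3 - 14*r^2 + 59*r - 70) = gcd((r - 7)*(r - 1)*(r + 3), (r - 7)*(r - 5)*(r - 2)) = r - 7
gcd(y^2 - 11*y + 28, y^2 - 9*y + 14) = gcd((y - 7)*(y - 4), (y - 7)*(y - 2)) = y - 7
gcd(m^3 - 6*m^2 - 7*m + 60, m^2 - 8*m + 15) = m - 5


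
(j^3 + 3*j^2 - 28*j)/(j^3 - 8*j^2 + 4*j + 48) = j*(j + 7)/(j^2 - 4*j - 12)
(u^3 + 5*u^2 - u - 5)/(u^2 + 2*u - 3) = (u^2 + 6*u + 5)/(u + 3)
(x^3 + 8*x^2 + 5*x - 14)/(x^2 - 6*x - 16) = (x^2 + 6*x - 7)/(x - 8)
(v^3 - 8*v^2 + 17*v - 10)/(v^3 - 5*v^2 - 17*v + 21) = (v^2 - 7*v + 10)/(v^2 - 4*v - 21)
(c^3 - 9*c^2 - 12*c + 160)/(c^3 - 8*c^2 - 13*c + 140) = (c - 8)/(c - 7)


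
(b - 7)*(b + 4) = b^2 - 3*b - 28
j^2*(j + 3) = j^3 + 3*j^2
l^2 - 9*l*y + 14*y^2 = (l - 7*y)*(l - 2*y)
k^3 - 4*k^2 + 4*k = k*(k - 2)^2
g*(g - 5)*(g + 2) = g^3 - 3*g^2 - 10*g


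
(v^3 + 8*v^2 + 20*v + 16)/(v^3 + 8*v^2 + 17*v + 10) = (v^2 + 6*v + 8)/(v^2 + 6*v + 5)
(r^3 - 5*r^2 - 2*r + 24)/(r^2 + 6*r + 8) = (r^2 - 7*r + 12)/(r + 4)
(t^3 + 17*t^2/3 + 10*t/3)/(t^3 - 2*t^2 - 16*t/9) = 3*(t + 5)/(3*t - 8)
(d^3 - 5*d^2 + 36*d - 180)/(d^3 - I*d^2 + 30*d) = (d^2 + d*(-5 + 6*I) - 30*I)/(d*(d + 5*I))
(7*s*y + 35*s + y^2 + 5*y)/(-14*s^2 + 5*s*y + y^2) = (y + 5)/(-2*s + y)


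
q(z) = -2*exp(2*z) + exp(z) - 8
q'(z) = -4*exp(2*z) + exp(z)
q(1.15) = -24.79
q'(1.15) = -36.74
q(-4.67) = -7.99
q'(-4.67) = 0.01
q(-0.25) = -8.43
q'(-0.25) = -1.65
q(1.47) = -41.48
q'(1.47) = -71.31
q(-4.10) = -7.98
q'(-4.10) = 0.02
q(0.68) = -13.82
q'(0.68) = -13.61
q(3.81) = -4039.97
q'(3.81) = -8109.10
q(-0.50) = -8.13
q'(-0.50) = -0.86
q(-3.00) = -7.96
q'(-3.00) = 0.04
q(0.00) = -9.00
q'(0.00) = -3.00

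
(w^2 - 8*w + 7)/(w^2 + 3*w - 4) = (w - 7)/(w + 4)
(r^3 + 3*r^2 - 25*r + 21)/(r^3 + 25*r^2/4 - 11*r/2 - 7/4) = 4*(r - 3)/(4*r + 1)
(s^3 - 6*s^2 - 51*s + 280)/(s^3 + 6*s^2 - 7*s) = (s^2 - 13*s + 40)/(s*(s - 1))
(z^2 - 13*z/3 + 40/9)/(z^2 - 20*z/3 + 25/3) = (z - 8/3)/(z - 5)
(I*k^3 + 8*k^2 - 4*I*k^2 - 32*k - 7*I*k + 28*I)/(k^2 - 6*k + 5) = (I*k^3 + 4*k^2*(2 - I) - k*(32 + 7*I) + 28*I)/(k^2 - 6*k + 5)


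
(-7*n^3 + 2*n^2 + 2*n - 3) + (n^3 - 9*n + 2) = -6*n^3 + 2*n^2 - 7*n - 1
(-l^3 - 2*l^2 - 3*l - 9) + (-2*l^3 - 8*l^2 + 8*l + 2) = -3*l^3 - 10*l^2 + 5*l - 7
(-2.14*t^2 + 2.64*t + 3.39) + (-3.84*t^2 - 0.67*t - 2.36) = -5.98*t^2 + 1.97*t + 1.03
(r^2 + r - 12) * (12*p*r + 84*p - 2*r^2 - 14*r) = 12*p*r^3 + 96*p*r^2 - 60*p*r - 1008*p - 2*r^4 - 16*r^3 + 10*r^2 + 168*r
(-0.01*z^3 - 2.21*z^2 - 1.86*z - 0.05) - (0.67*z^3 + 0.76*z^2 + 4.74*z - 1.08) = -0.68*z^3 - 2.97*z^2 - 6.6*z + 1.03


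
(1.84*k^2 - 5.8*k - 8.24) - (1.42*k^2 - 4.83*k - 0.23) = 0.42*k^2 - 0.97*k - 8.01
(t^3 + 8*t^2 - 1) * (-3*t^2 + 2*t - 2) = -3*t^5 - 22*t^4 + 14*t^3 - 13*t^2 - 2*t + 2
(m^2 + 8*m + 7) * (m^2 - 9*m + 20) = m^4 - m^3 - 45*m^2 + 97*m + 140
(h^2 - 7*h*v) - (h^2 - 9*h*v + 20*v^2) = 2*h*v - 20*v^2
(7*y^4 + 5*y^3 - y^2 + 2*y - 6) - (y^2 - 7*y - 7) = 7*y^4 + 5*y^3 - 2*y^2 + 9*y + 1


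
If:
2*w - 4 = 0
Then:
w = 2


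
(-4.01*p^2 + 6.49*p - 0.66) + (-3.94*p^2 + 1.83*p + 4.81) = -7.95*p^2 + 8.32*p + 4.15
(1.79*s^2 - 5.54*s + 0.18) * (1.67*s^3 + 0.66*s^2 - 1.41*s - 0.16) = 2.9893*s^5 - 8.0704*s^4 - 5.8797*s^3 + 7.6438*s^2 + 0.6326*s - 0.0288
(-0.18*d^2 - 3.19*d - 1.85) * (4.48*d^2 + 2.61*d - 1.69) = -0.8064*d^4 - 14.761*d^3 - 16.3097*d^2 + 0.5626*d + 3.1265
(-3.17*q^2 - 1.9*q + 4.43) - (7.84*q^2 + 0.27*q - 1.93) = -11.01*q^2 - 2.17*q + 6.36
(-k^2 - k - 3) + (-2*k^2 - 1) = -3*k^2 - k - 4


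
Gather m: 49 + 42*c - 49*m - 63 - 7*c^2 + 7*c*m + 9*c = -7*c^2 + 51*c + m*(7*c - 49) - 14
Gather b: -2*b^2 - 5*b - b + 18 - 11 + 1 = -2*b^2 - 6*b + 8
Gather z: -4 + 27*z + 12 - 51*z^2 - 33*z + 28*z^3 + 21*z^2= 28*z^3 - 30*z^2 - 6*z + 8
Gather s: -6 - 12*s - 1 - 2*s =-14*s - 7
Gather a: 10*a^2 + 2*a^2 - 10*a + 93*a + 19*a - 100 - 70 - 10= 12*a^2 + 102*a - 180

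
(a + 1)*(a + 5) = a^2 + 6*a + 5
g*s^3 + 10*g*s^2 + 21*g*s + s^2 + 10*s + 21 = (s + 3)*(s + 7)*(g*s + 1)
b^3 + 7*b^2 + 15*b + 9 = (b + 1)*(b + 3)^2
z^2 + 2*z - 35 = (z - 5)*(z + 7)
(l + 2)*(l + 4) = l^2 + 6*l + 8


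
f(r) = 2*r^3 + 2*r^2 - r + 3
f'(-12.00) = 815.00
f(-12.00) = -3153.00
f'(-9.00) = 449.00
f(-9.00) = -1284.00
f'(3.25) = 75.38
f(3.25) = 89.53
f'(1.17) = 11.89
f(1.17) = 7.77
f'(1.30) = 14.34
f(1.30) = 9.47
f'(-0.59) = -1.27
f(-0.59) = 3.88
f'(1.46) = 17.63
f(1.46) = 12.03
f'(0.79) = 5.90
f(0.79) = 4.44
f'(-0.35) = -1.66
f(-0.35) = 3.51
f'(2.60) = 49.96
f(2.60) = 49.07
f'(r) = 6*r^2 + 4*r - 1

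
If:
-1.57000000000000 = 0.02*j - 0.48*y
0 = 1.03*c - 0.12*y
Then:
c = 0.116504854368932*y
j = 24.0*y - 78.5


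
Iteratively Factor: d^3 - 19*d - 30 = (d - 5)*(d^2 + 5*d + 6) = (d - 5)*(d + 3)*(d + 2)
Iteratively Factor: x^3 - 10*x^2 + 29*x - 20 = (x - 4)*(x^2 - 6*x + 5) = (x - 4)*(x - 1)*(x - 5)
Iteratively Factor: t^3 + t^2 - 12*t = (t - 3)*(t^2 + 4*t) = t*(t - 3)*(t + 4)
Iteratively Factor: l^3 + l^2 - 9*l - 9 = (l + 1)*(l^2 - 9) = (l + 1)*(l + 3)*(l - 3)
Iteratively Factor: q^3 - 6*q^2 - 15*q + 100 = (q + 4)*(q^2 - 10*q + 25) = (q - 5)*(q + 4)*(q - 5)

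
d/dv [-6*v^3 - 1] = -18*v^2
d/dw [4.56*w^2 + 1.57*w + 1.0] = 9.12*w + 1.57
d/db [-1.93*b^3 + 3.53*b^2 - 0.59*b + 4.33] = -5.79*b^2 + 7.06*b - 0.59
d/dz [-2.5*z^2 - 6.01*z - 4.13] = -5.0*z - 6.01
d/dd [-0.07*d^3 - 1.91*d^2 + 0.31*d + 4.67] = -0.21*d^2 - 3.82*d + 0.31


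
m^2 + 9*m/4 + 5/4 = (m + 1)*(m + 5/4)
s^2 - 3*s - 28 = (s - 7)*(s + 4)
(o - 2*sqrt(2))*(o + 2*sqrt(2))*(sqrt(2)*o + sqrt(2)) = sqrt(2)*o^3 + sqrt(2)*o^2 - 8*sqrt(2)*o - 8*sqrt(2)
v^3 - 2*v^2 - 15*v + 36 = (v - 3)^2*(v + 4)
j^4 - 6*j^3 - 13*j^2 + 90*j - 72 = (j - 6)*(j - 3)*(j - 1)*(j + 4)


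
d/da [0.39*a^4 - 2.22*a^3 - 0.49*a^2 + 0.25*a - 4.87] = 1.56*a^3 - 6.66*a^2 - 0.98*a + 0.25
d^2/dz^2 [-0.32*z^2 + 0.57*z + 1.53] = -0.640000000000000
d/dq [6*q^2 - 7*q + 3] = 12*q - 7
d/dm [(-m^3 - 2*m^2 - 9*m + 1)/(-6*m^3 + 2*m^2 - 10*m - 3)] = (-14*m^4 - 88*m^3 + 65*m^2 + 8*m + 37)/(36*m^6 - 24*m^5 + 124*m^4 - 4*m^3 + 88*m^2 + 60*m + 9)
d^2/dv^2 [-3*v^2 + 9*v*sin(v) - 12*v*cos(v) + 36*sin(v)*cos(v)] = -9*v*sin(v) + 12*v*cos(v) + 24*sin(v) - 72*sin(2*v) + 18*cos(v) - 6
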